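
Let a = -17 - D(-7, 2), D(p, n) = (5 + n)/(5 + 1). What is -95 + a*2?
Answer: -394/3 ≈ -131.33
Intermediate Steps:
D(p, n) = ⅚ + n/6 (D(p, n) = (5 + n)/6 = (5 + n)*(⅙) = ⅚ + n/6)
a = -109/6 (a = -17 - (⅚ + (⅙)*2) = -17 - (⅚ + ⅓) = -17 - 1*7/6 = -17 - 7/6 = -109/6 ≈ -18.167)
-95 + a*2 = -95 - 109/6*2 = -95 - 109/3 = -394/3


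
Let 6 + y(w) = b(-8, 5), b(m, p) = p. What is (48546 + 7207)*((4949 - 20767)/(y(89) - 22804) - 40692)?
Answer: -51736846137226/22805 ≈ -2.2687e+9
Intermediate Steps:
y(w) = -1 (y(w) = -6 + 5 = -1)
(48546 + 7207)*((4949 - 20767)/(y(89) - 22804) - 40692) = (48546 + 7207)*((4949 - 20767)/(-1 - 22804) - 40692) = 55753*(-15818/(-22805) - 40692) = 55753*(-15818*(-1/22805) - 40692) = 55753*(15818/22805 - 40692) = 55753*(-927965242/22805) = -51736846137226/22805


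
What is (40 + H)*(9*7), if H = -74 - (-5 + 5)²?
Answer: -2142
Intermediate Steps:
H = -74 (H = -74 - 1*0² = -74 - 1*0 = -74 + 0 = -74)
(40 + H)*(9*7) = (40 - 74)*(9*7) = -34*63 = -2142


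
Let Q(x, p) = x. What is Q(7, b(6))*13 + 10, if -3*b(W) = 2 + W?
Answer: 101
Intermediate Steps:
b(W) = -⅔ - W/3 (b(W) = -(2 + W)/3 = -⅔ - W/3)
Q(7, b(6))*13 + 10 = 7*13 + 10 = 91 + 10 = 101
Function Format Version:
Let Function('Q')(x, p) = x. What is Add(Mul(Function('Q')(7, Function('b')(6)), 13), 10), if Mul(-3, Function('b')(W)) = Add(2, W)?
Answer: 101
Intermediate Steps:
Function('b')(W) = Add(Rational(-2, 3), Mul(Rational(-1, 3), W)) (Function('b')(W) = Mul(Rational(-1, 3), Add(2, W)) = Add(Rational(-2, 3), Mul(Rational(-1, 3), W)))
Add(Mul(Function('Q')(7, Function('b')(6)), 13), 10) = Add(Mul(7, 13), 10) = Add(91, 10) = 101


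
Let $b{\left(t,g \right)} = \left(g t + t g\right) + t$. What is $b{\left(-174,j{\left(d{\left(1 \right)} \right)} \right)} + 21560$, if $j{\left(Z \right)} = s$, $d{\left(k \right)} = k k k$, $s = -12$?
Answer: $25562$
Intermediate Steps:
$d{\left(k \right)} = k^{3}$ ($d{\left(k \right)} = k^{2} k = k^{3}$)
$j{\left(Z \right)} = -12$
$b{\left(t,g \right)} = t + 2 g t$ ($b{\left(t,g \right)} = \left(g t + g t\right) + t = 2 g t + t = t + 2 g t$)
$b{\left(-174,j{\left(d{\left(1 \right)} \right)} \right)} + 21560 = - 174 \left(1 + 2 \left(-12\right)\right) + 21560 = - 174 \left(1 - 24\right) + 21560 = \left(-174\right) \left(-23\right) + 21560 = 4002 + 21560 = 25562$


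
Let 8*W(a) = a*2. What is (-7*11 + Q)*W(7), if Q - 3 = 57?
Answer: -119/4 ≈ -29.750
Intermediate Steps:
Q = 60 (Q = 3 + 57 = 60)
W(a) = a/4 (W(a) = (a*2)/8 = (2*a)/8 = a/4)
(-7*11 + Q)*W(7) = (-7*11 + 60)*((1/4)*7) = (-77 + 60)*(7/4) = -17*7/4 = -119/4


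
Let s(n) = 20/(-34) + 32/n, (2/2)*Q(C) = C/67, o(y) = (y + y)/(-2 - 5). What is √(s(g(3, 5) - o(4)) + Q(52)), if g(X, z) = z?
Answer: √12946482226/48977 ≈ 2.3232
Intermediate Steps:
o(y) = -2*y/7 (o(y) = (2*y)/(-7) = (2*y)*(-⅐) = -2*y/7)
Q(C) = C/67
s(n) = -10/17 + 32/n (s(n) = 20*(-1/34) + 32/n = -10/17 + 32/n)
√(s(g(3, 5) - o(4)) + Q(52)) = √((-10/17 + 32/(5 - (-2)*4/7)) + (1/67)*52) = √((-10/17 + 32/(5 - 1*(-8/7))) + 52/67) = √((-10/17 + 32/(5 + 8/7)) + 52/67) = √((-10/17 + 32/(43/7)) + 52/67) = √((-10/17 + 32*(7/43)) + 52/67) = √((-10/17 + 224/43) + 52/67) = √(3378/731 + 52/67) = √(264338/48977) = √12946482226/48977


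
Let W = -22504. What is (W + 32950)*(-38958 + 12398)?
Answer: -277445760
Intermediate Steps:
(W + 32950)*(-38958 + 12398) = (-22504 + 32950)*(-38958 + 12398) = 10446*(-26560) = -277445760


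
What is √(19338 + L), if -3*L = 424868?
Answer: I*√1100562/3 ≈ 349.69*I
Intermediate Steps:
L = -424868/3 (L = -⅓*424868 = -424868/3 ≈ -1.4162e+5)
√(19338 + L) = √(19338 - 424868/3) = √(-366854/3) = I*√1100562/3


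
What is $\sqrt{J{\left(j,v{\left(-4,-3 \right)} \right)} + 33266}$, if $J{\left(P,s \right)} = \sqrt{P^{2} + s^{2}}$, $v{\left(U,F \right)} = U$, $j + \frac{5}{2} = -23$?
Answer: $\frac{\sqrt{133064 + 2 \sqrt{2665}}}{2} \approx 182.46$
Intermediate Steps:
$j = - \frac{51}{2}$ ($j = - \frac{5}{2} - 23 = - \frac{51}{2} \approx -25.5$)
$\sqrt{J{\left(j,v{\left(-4,-3 \right)} \right)} + 33266} = \sqrt{\sqrt{\left(- \frac{51}{2}\right)^{2} + \left(-4\right)^{2}} + 33266} = \sqrt{\sqrt{\frac{2601}{4} + 16} + 33266} = \sqrt{\sqrt{\frac{2665}{4}} + 33266} = \sqrt{\frac{\sqrt{2665}}{2} + 33266} = \sqrt{33266 + \frac{\sqrt{2665}}{2}}$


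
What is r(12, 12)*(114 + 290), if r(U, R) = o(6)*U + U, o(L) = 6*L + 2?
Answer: 189072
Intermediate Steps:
o(L) = 2 + 6*L
r(U, R) = 39*U (r(U, R) = (2 + 6*6)*U + U = (2 + 36)*U + U = 38*U + U = 39*U)
r(12, 12)*(114 + 290) = (39*12)*(114 + 290) = 468*404 = 189072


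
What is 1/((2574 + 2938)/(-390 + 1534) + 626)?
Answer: 11/6939 ≈ 0.0015852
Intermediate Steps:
1/((2574 + 2938)/(-390 + 1534) + 626) = 1/(5512/1144 + 626) = 1/(5512*(1/1144) + 626) = 1/(53/11 + 626) = 1/(6939/11) = 11/6939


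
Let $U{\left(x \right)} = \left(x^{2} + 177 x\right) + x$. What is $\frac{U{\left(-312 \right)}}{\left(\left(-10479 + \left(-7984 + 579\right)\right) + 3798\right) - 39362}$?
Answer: $- \frac{1742}{2227} \approx -0.78222$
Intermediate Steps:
$U{\left(x \right)} = x^{2} + 178 x$
$\frac{U{\left(-312 \right)}}{\left(\left(-10479 + \left(-7984 + 579\right)\right) + 3798\right) - 39362} = \frac{\left(-312\right) \left(178 - 312\right)}{\left(\left(-10479 + \left(-7984 + 579\right)\right) + 3798\right) - 39362} = \frac{\left(-312\right) \left(-134\right)}{\left(\left(-10479 - 7405\right) + 3798\right) - 39362} = \frac{41808}{\left(-17884 + 3798\right) - 39362} = \frac{41808}{-14086 - 39362} = \frac{41808}{-53448} = 41808 \left(- \frac{1}{53448}\right) = - \frac{1742}{2227}$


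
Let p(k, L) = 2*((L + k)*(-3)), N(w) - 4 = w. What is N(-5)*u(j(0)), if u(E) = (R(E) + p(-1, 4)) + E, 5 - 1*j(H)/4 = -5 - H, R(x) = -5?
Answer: -17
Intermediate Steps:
N(w) = 4 + w
p(k, L) = -6*L - 6*k (p(k, L) = 2*(-3*L - 3*k) = -6*L - 6*k)
j(H) = 40 + 4*H (j(H) = 20 - 4*(-5 - H) = 20 + (20 + 4*H) = 40 + 4*H)
u(E) = -23 + E (u(E) = (-5 + (-6*4 - 6*(-1))) + E = (-5 + (-24 + 6)) + E = (-5 - 18) + E = -23 + E)
N(-5)*u(j(0)) = (4 - 5)*(-23 + (40 + 4*0)) = -(-23 + (40 + 0)) = -(-23 + 40) = -1*17 = -17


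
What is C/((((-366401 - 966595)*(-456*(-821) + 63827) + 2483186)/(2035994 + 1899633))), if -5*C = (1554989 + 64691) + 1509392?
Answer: 6157430124072/1460300907505 ≈ 4.2165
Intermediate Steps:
C = -3129072/5 (C = -((1554989 + 64691) + 1509392)/5 = -(1619680 + 1509392)/5 = -1/5*3129072 = -3129072/5 ≈ -6.2581e+5)
C/((((-366401 - 966595)*(-456*(-821) + 63827) + 2483186)/(2035994 + 1899633))) = -3129072*(2035994 + 1899633)/((-366401 - 966595)*(-456*(-821) + 63827) + 2483186)/5 = -3129072*3935627/(-1332996*(374376 + 63827) + 2483186)/5 = -3129072*3935627/(-1332996*438203 + 2483186)/5 = -3129072*3935627/(-584122846188 + 2483186)/5 = -3129072/(5*((-584120363002*1/3935627))) = -3129072/(5*(-584120363002/3935627)) = -3129072/5*(-3935627/584120363002) = 6157430124072/1460300907505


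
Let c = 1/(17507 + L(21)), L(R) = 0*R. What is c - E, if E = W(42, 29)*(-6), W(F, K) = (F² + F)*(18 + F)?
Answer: 11382351121/17507 ≈ 6.5016e+5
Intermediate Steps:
L(R) = 0
c = 1/17507 (c = 1/(17507 + 0) = 1/17507 ≈ 5.7120e-5)
W(F, K) = (18 + F)*(F + F²) (W(F, K) = (F + F²)*(18 + F) = (18 + F)*(F + F²))
E = -650160 (E = (42*(18 + 42² + 19*42))*(-6) = (42*(18 + 1764 + 798))*(-6) = (42*2580)*(-6) = 108360*(-6) = -650160)
c - E = 1/17507 - 1*(-650160) = 1/17507 + 650160 = 11382351121/17507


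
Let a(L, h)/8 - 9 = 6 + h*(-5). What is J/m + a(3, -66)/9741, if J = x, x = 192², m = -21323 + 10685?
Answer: -6106136/1918977 ≈ -3.1820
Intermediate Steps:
m = -10638
a(L, h) = 120 - 40*h (a(L, h) = 72 + 8*(6 + h*(-5)) = 72 + 8*(6 - 5*h) = 72 + (48 - 40*h) = 120 - 40*h)
x = 36864
J = 36864
J/m + a(3, -66)/9741 = 36864/(-10638) + (120 - 40*(-66))/9741 = 36864*(-1/10638) + (120 + 2640)*(1/9741) = -2048/591 + 2760*(1/9741) = -2048/591 + 920/3247 = -6106136/1918977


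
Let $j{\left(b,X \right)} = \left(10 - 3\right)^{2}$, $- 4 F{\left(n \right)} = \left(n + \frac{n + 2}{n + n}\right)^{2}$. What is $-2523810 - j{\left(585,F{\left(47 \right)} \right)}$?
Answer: $-2523859$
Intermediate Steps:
$F{\left(n \right)} = - \frac{\left(n + \frac{2 + n}{2 n}\right)^{2}}{4}$ ($F{\left(n \right)} = - \frac{\left(n + \frac{n + 2}{n + n}\right)^{2}}{4} = - \frac{\left(n + \frac{2 + n}{2 n}\right)^{2}}{4}$)
$j{\left(b,X \right)} = 49$ ($j{\left(b,X \right)} = 7^{2} = 49$)
$-2523810 - j{\left(585,F{\left(47 \right)} \right)} = -2523810 - 49 = -2523859$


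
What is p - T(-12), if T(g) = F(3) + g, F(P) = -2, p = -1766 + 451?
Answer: -1301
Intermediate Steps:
p = -1315
T(g) = -2 + g
p - T(-12) = -1315 - (-2 - 12) = -1315 - 1*(-14) = -1315 + 14 = -1301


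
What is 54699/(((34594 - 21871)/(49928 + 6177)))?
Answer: 1022962465/4241 ≈ 2.4121e+5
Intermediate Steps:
54699/(((34594 - 21871)/(49928 + 6177))) = 54699/((12723/56105)) = 54699/((12723*(1/56105))) = 54699/(12723/56105) = 54699*(56105/12723) = 1022962465/4241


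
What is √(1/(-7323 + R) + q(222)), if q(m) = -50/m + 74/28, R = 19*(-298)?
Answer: √409987034790/411810 ≈ 1.5548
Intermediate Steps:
R = -5662
q(m) = 37/14 - 50/m (q(m) = -50/m + 74*(1/28) = -50/m + 37/14 = 37/14 - 50/m)
√(1/(-7323 + R) + q(222)) = √(1/(-7323 - 5662) + (37/14 - 50/222)) = √(1/(-12985) + (37/14 - 50*1/222)) = √(-1/12985 + (37/14 - 25/111)) = √(-1/12985 + 3757/1554) = √(6969013/2882670) = √409987034790/411810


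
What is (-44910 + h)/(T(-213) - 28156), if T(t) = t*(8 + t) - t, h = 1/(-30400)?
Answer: -1365264001/477948800 ≈ -2.8565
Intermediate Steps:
h = -1/30400 ≈ -3.2895e-5
T(t) = -t + t*(8 + t)
(-44910 + h)/(T(-213) - 28156) = (-44910 - 1/30400)/(-213*(7 - 213) - 28156) = -1365264001/(30400*(-213*(-206) - 28156)) = -1365264001/(30400*(43878 - 28156)) = -1365264001/30400/15722 = -1365264001/30400*1/15722 = -1365264001/477948800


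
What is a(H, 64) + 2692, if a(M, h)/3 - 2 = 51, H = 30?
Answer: 2851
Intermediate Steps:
a(M, h) = 159 (a(M, h) = 6 + 3*51 = 6 + 153 = 159)
a(H, 64) + 2692 = 159 + 2692 = 2851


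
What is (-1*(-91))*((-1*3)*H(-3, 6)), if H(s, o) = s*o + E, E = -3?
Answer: 5733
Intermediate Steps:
H(s, o) = -3 + o*s (H(s, o) = s*o - 3 = o*s - 3 = -3 + o*s)
(-1*(-91))*((-1*3)*H(-3, 6)) = (-1*(-91))*((-1*3)*(-3 + 6*(-3))) = 91*(-3*(-3 - 18)) = 91*(-3*(-21)) = 91*63 = 5733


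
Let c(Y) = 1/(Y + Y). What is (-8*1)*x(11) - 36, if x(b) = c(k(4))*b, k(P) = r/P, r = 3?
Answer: -284/3 ≈ -94.667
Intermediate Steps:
k(P) = 3/P
c(Y) = 1/(2*Y)
x(b) = 2*b/3 (x(b) = (1/(2*((3/4))))*b = (1/(2*((3*(¼)))))*b = (1/(2*(¾)))*b = ((½)*(4/3))*b = 2*b/3)
(-8*1)*x(11) - 36 = (-8*1)*((⅔)*11) - 36 = -8*22/3 - 36 = -176/3 - 36 = -284/3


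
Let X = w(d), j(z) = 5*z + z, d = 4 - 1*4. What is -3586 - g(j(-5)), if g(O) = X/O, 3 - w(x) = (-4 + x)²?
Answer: -107593/30 ≈ -3586.4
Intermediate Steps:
d = 0 (d = 4 - 4 = 0)
j(z) = 6*z
w(x) = 3 - (-4 + x)²
X = -13 (X = 3 - (-4 + 0)² = 3 - 1*(-4)² = 3 - 1*16 = 3 - 16 = -13)
g(O) = -13/O
-3586 - g(j(-5)) = -3586 - (-13)/(6*(-5)) = -3586 - (-13)/(-30) = -3586 - (-13)*(-1)/30 = -3586 - 1*13/30 = -3586 - 13/30 = -107593/30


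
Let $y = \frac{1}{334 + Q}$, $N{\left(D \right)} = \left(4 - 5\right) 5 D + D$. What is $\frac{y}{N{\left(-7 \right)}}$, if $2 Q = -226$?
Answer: $\frac{1}{6188} \approx 0.0001616$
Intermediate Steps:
$Q = -113$ ($Q = \frac{1}{2} \left(-226\right) = -113$)
$N{\left(D \right)} = - 4 D$ ($N{\left(D \right)} = \left(-1\right) 5 D + D = - 5 D + D = - 4 D$)
$y = \frac{1}{221}$ ($y = \frac{1}{334 - 113} = \frac{1}{221} \approx 0.0045249$)
$\frac{y}{N{\left(-7 \right)}} = \frac{1}{221 \left(\left(-4\right) \left(-7\right)\right)} = \frac{1}{221 \cdot 28} = \frac{1}{221} \cdot \frac{1}{28} = \frac{1}{6188}$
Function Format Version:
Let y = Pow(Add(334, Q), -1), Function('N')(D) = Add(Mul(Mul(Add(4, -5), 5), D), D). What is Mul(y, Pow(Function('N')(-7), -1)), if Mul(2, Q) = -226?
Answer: Rational(1, 6188) ≈ 0.00016160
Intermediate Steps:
Q = -113 (Q = Mul(Rational(1, 2), -226) = -113)
Function('N')(D) = Mul(-4, D) (Function('N')(D) = Add(Mul(Mul(-1, 5), D), D) = Add(Mul(-5, D), D) = Mul(-4, D))
y = Rational(1, 221) (y = Pow(Add(334, -113), -1) = Pow(221, -1) = Rational(1, 221) ≈ 0.0045249)
Mul(y, Pow(Function('N')(-7), -1)) = Mul(Rational(1, 221), Pow(Mul(-4, -7), -1)) = Mul(Rational(1, 221), Pow(28, -1)) = Mul(Rational(1, 221), Rational(1, 28)) = Rational(1, 6188)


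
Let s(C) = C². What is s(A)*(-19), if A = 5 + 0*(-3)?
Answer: -475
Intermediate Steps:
A = 5 (A = 5 + 0 = 5)
s(A)*(-19) = 5²*(-19) = 25*(-19) = -475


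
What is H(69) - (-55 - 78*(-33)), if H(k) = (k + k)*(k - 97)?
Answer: -6383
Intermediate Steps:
H(k) = 2*k*(-97 + k) (H(k) = (2*k)*(-97 + k) = 2*k*(-97 + k))
H(69) - (-55 - 78*(-33)) = 2*69*(-97 + 69) - (-55 - 78*(-33)) = 2*69*(-28) - (-55 + 2574) = -3864 - 1*2519 = -3864 - 2519 = -6383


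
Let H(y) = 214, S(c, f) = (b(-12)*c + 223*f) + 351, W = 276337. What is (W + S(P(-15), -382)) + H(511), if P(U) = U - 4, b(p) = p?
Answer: 191944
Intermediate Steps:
P(U) = -4 + U
S(c, f) = 351 - 12*c + 223*f (S(c, f) = (-12*c + 223*f) + 351 = 351 - 12*c + 223*f)
(W + S(P(-15), -382)) + H(511) = (276337 + (351 - 12*(-4 - 15) + 223*(-382))) + 214 = (276337 + (351 - 12*(-19) - 85186)) + 214 = (276337 + (351 + 228 - 85186)) + 214 = (276337 - 84607) + 214 = 191730 + 214 = 191944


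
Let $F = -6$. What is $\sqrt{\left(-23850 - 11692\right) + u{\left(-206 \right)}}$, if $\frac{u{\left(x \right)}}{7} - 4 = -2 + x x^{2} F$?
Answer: $2 \sqrt{91780186} \approx 19160.0$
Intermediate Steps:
$u{\left(x \right)} = 14 - 42 x^{3}$ ($u{\left(x \right)} = 28 + 7 \left(-2 + x x^{2} \left(-6\right)\right) = 28 + 7 \left(-2 + x^{3} \left(-6\right)\right) = 28 + 7 \left(-2 - 6 x^{3}\right) = 28 - \left(14 + 42 x^{3}\right) = 14 - 42 x^{3}$)
$\sqrt{\left(-23850 - 11692\right) + u{\left(-206 \right)}} = \sqrt{\left(-23850 - 11692\right) - \left(-14 + 42 \left(-206\right)^{3}\right)} = \sqrt{\left(-23850 - 11692\right) + \left(14 - -367156272\right)} = \sqrt{-35542 + \left(14 + 367156272\right)} = \sqrt{-35542 + 367156286} = \sqrt{367120744} = 2 \sqrt{91780186}$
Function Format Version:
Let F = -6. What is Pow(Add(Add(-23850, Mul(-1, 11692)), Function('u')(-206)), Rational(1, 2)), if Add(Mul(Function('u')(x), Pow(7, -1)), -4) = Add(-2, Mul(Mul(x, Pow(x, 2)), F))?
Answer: Mul(2, Pow(91780186, Rational(1, 2))) ≈ 19160.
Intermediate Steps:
Function('u')(x) = Add(14, Mul(-42, Pow(x, 3))) (Function('u')(x) = Add(28, Mul(7, Add(-2, Mul(Mul(x, Pow(x, 2)), -6)))) = Add(28, Mul(7, Add(-2, Mul(Pow(x, 3), -6)))) = Add(28, Mul(7, Add(-2, Mul(-6, Pow(x, 3))))) = Add(28, Add(-14, Mul(-42, Pow(x, 3)))) = Add(14, Mul(-42, Pow(x, 3))))
Pow(Add(Add(-23850, Mul(-1, 11692)), Function('u')(-206)), Rational(1, 2)) = Pow(Add(Add(-23850, Mul(-1, 11692)), Add(14, Mul(-42, Pow(-206, 3)))), Rational(1, 2)) = Pow(Add(Add(-23850, -11692), Add(14, Mul(-42, -8741816))), Rational(1, 2)) = Pow(Add(-35542, Add(14, 367156272)), Rational(1, 2)) = Pow(Add(-35542, 367156286), Rational(1, 2)) = Pow(367120744, Rational(1, 2)) = Mul(2, Pow(91780186, Rational(1, 2)))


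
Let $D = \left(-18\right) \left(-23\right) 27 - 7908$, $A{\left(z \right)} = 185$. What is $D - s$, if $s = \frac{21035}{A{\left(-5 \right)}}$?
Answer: $\frac{116783}{37} \approx 3156.3$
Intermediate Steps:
$D = 3270$ ($D = 414 \cdot 27 - 7908 = 11178 - 7908 = 3270$)
$s = \frac{4207}{37}$ ($s = \frac{21035}{185} = 21035 \cdot \frac{1}{185} = \frac{4207}{37} \approx 113.7$)
$D - s = 3270 - \frac{4207}{37} = \frac{116783}{37}$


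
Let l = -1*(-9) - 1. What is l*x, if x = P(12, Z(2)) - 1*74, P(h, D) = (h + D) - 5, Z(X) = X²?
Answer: -504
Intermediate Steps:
P(h, D) = -5 + D + h (P(h, D) = (D + h) - 5 = -5 + D + h)
x = -63 (x = (-5 + 2² + 12) - 1*74 = (-5 + 4 + 12) - 74 = 11 - 74 = -63)
l = 8 (l = 9 - 1 = 8)
l*x = 8*(-63) = -504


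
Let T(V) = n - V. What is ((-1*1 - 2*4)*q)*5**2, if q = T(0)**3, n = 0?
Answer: 0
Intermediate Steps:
T(V) = -V (T(V) = 0 - V = -V)
q = 0 (q = (-1*0)**3 = 0**3 = 0)
((-1*1 - 2*4)*q)*5**2 = ((-1*1 - 2*4)*0)*5**2 = ((-1 - 8)*0)*25 = -9*0*25 = 0*25 = 0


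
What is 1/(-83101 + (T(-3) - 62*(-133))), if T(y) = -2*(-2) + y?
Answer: -1/74854 ≈ -1.3359e-5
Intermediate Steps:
T(y) = 4 + y
1/(-83101 + (T(-3) - 62*(-133))) = 1/(-83101 + ((4 - 3) - 62*(-133))) = 1/(-83101 + (1 + 8246)) = 1/(-83101 + 8247) = 1/(-74854) = -1/74854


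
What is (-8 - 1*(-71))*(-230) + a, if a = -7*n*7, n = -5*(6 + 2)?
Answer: -12530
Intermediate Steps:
n = -40 (n = -5*8 = -40)
a = 1960 (a = -7*(-40)*7 = 280*7 = 1960)
(-8 - 1*(-71))*(-230) + a = (-8 - 1*(-71))*(-230) + 1960 = (-8 + 71)*(-230) + 1960 = 63*(-230) + 1960 = -14490 + 1960 = -12530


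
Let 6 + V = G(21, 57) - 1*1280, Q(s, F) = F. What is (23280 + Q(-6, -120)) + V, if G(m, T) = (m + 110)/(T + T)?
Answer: 2493767/114 ≈ 21875.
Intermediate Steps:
G(m, T) = (110 + m)/(2*T) (G(m, T) = (110 + m)/((2*T)) = (110 + m)*(1/(2*T)) = (110 + m)/(2*T))
V = -146473/114 (V = -6 + ((½)*(110 + 21)/57 - 1*1280) = -6 + ((½)*(1/57)*131 - 1280) = -6 + (131/114 - 1280) = -6 - 145789/114 = -146473/114 ≈ -1284.9)
(23280 + Q(-6, -120)) + V = (23280 - 120) - 146473/114 = 23160 - 146473/114 = 2493767/114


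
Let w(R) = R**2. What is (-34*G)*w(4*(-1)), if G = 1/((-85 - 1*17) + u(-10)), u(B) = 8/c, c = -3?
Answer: 816/157 ≈ 5.1974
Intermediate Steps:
u(B) = -8/3 (u(B) = 8/(-3) = 8*(-1/3) = -8/3)
G = -3/314 (G = 1/((-85 - 1*17) - 8/3) = 1/((-85 - 17) - 8/3) = 1/(-102 - 8/3) = 1/(-314/3) = -3/314 ≈ -0.0095541)
(-34*G)*w(4*(-1)) = (-34*(-3/314))*(4*(-1))**2 = (51/157)*(-4)**2 = (51/157)*16 = 816/157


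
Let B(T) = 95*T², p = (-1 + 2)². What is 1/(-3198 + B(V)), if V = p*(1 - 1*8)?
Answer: 1/1457 ≈ 0.00068634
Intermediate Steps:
p = 1 (p = 1² = 1)
V = -7 (V = 1*(1 - 1*8) = 1*(1 - 8) = 1*(-7) = -7)
1/(-3198 + B(V)) = 1/(-3198 + 95*(-7)²) = 1/(-3198 + 95*49) = 1/(-3198 + 4655) = 1/1457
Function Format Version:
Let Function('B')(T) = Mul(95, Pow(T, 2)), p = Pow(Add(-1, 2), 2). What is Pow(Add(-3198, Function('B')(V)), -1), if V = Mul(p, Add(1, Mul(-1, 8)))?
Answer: Rational(1, 1457) ≈ 0.00068634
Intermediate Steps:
p = 1 (p = Pow(1, 2) = 1)
V = -7 (V = Mul(1, Add(1, Mul(-1, 8))) = Mul(1, Add(1, -8)) = Mul(1, -7) = -7)
Pow(Add(-3198, Function('B')(V)), -1) = Pow(Add(-3198, Mul(95, Pow(-7, 2))), -1) = Pow(Add(-3198, Mul(95, 49)), -1) = Pow(Add(-3198, 4655), -1) = Pow(1457, -1) = Rational(1, 1457)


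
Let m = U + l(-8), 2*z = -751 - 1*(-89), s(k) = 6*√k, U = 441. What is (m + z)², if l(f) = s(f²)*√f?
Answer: -6332 + 21120*I*√2 ≈ -6332.0 + 29868.0*I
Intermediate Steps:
l(f) = 6*√f*√(f²) (l(f) = (6*√(f²))*√f = 6*√f*√(f²))
z = -331 (z = (-751 - 1*(-89))/2 = (-751 + 89)/2 = (½)*(-662) = -331)
m = 441 + 96*I*√2 (m = 441 + 6*√(-8)*√((-8)²) = 441 + 6*(2*I*√2)*√64 = 441 + 6*(2*I*√2)*8 = 441 + 96*I*√2 ≈ 441.0 + 135.76*I)
(m + z)² = ((441 + 96*I*√2) - 331)² = (110 + 96*I*√2)²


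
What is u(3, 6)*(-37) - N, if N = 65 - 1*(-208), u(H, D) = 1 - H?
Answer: -199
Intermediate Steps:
N = 273 (N = 65 + 208 = 273)
u(3, 6)*(-37) - N = (1 - 1*3)*(-37) - 1*273 = (1 - 3)*(-37) - 273 = -2*(-37) - 273 = 74 - 273 = -199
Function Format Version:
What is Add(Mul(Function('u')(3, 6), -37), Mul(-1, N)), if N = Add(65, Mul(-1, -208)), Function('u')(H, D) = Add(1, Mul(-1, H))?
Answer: -199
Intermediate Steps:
N = 273 (N = Add(65, 208) = 273)
Add(Mul(Function('u')(3, 6), -37), Mul(-1, N)) = Add(Mul(Add(1, Mul(-1, 3)), -37), Mul(-1, 273)) = Add(Mul(Add(1, -3), -37), -273) = Add(Mul(-2, -37), -273) = Add(74, -273) = -199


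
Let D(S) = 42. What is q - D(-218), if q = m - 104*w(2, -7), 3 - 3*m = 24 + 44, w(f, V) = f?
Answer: -815/3 ≈ -271.67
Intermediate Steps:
m = -65/3 (m = 1 - (24 + 44)/3 = 1 - ⅓*68 = 1 - 68/3 = -65/3 ≈ -21.667)
q = -689/3 (q = -65/3 - 104*2 = -65/3 - 208 = -689/3 ≈ -229.67)
q - D(-218) = -689/3 - 1*42 = -689/3 - 42 = -815/3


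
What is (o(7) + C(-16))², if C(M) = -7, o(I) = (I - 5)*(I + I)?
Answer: 441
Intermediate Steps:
o(I) = 2*I*(-5 + I) (o(I) = (-5 + I)*(2*I) = 2*I*(-5 + I))
(o(7) + C(-16))² = (2*7*(-5 + 7) - 7)² = (2*7*2 - 7)² = (28 - 7)² = 21² = 441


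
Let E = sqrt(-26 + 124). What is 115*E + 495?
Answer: 495 + 805*sqrt(2) ≈ 1633.4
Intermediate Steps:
E = 7*sqrt(2) (E = sqrt(98) = 7*sqrt(2) ≈ 9.8995)
115*E + 495 = 115*(7*sqrt(2)) + 495 = 805*sqrt(2) + 495 = 495 + 805*sqrt(2)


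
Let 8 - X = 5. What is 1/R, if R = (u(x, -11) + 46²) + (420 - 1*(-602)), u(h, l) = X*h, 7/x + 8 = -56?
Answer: 64/200811 ≈ 0.00031871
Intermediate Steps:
X = 3 (X = 8 - 1*5 = 8 - 5 = 3)
x = -7/64 (x = 7/(-8 - 56) = 7/(-64) = 7*(-1/64) = -7/64 ≈ -0.10938)
u(h, l) = 3*h
R = 200811/64 (R = (3*(-7/64) + 46²) + (420 - 1*(-602)) = (-21/64 + 2116) + (420 + 602) = 135403/64 + 1022 = 200811/64 ≈ 3137.7)
1/R = 1/(200811/64) = 64/200811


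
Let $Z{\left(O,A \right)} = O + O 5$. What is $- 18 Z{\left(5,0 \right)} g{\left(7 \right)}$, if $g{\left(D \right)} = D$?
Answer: $-3780$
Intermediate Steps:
$Z{\left(O,A \right)} = 6 O$ ($Z{\left(O,A \right)} = O + 5 O = 6 O$)
$- 18 Z{\left(5,0 \right)} g{\left(7 \right)} = - 18 \cdot 6 \cdot 5 \cdot 7 = \left(-18\right) 30 \cdot 7 = \left(-540\right) 7 = -3780$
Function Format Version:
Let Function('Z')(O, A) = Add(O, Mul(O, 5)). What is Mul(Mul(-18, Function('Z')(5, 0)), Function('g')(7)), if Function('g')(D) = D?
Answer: -3780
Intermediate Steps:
Function('Z')(O, A) = Mul(6, O) (Function('Z')(O, A) = Add(O, Mul(5, O)) = Mul(6, O))
Mul(Mul(-18, Function('Z')(5, 0)), Function('g')(7)) = Mul(Mul(-18, Mul(6, 5)), 7) = Mul(Mul(-18, 30), 7) = Mul(-540, 7) = -3780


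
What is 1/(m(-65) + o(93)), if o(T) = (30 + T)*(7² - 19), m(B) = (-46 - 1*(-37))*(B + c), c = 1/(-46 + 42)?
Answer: 4/17109 ≈ 0.00023380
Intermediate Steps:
c = -¼ (c = 1/(-4) = -¼ ≈ -0.25000)
m(B) = 9/4 - 9*B (m(B) = (-46 - 1*(-37))*(B - ¼) = (-46 + 37)*(-¼ + B) = -9*(-¼ + B) = 9/4 - 9*B)
o(T) = 900 + 30*T (o(T) = (30 + T)*(49 - 19) = (30 + T)*30 = 900 + 30*T)
1/(m(-65) + o(93)) = 1/((9/4 - 9*(-65)) + (900 + 30*93)) = 1/((9/4 + 585) + (900 + 2790)) = 1/(2349/4 + 3690) = 1/(17109/4) = 4/17109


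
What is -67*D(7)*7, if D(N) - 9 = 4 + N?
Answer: -9380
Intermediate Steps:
D(N) = 13 + N (D(N) = 9 + (4 + N) = 13 + N)
-67*D(7)*7 = -67*(13 + 7)*7 = -67*20*7 = -1340*7 = -9380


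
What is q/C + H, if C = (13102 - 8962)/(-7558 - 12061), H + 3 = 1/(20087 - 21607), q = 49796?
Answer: -3228216137/13680 ≈ -2.3598e+5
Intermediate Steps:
H = -4561/1520 (H = -3 + 1/(20087 - 21607) = -3 + 1/(-1520) = -3 - 1/1520 = -4561/1520 ≈ -3.0007)
C = -180/853 (C = 4140/(-19619) = 4140*(-1/19619) = -180/853 ≈ -0.21102)
q/C + H = 49796/(-180/853) - 4561/1520 = 49796*(-853/180) - 4561/1520 = -10618997/45 - 4561/1520 = -3228216137/13680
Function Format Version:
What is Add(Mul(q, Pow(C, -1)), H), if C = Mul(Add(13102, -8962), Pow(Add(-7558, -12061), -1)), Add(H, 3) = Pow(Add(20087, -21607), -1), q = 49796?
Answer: Rational(-3228216137, 13680) ≈ -2.3598e+5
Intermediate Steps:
H = Rational(-4561, 1520) (H = Add(-3, Pow(Add(20087, -21607), -1)) = Add(-3, Pow(-1520, -1)) = Add(-3, Rational(-1, 1520)) = Rational(-4561, 1520) ≈ -3.0007)
C = Rational(-180, 853) (C = Mul(4140, Pow(-19619, -1)) = Mul(4140, Rational(-1, 19619)) = Rational(-180, 853) ≈ -0.21102)
Add(Mul(q, Pow(C, -1)), H) = Add(Mul(49796, Pow(Rational(-180, 853), -1)), Rational(-4561, 1520)) = Add(Mul(49796, Rational(-853, 180)), Rational(-4561, 1520)) = Add(Rational(-10618997, 45), Rational(-4561, 1520)) = Rational(-3228216137, 13680)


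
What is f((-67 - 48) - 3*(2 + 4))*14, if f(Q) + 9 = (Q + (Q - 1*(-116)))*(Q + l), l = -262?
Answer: 829374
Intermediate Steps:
f(Q) = -9 + (-262 + Q)*(116 + 2*Q) (f(Q) = -9 + (Q + (Q - 1*(-116)))*(Q - 262) = -9 + (Q + (Q + 116))*(-262 + Q) = -9 + (Q + (116 + Q))*(-262 + Q) = -9 + (116 + 2*Q)*(-262 + Q) = -9 + (-262 + Q)*(116 + 2*Q))
f((-67 - 48) - 3*(2 + 4))*14 = (-30401 - 408*((-67 - 48) - 3*(2 + 4)) + 2*((-67 - 48) - 3*(2 + 4))²)*14 = (-30401 - 408*(-115 - 3*6) + 2*(-115 - 3*6)²)*14 = (-30401 - 408*(-115 - 18) + 2*(-115 - 18)²)*14 = (-30401 - 408*(-133) + 2*(-133)²)*14 = (-30401 + 54264 + 2*17689)*14 = (-30401 + 54264 + 35378)*14 = 59241*14 = 829374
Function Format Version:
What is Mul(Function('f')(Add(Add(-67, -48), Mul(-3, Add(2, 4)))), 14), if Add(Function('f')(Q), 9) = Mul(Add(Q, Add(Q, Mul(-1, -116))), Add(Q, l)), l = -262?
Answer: 829374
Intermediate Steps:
Function('f')(Q) = Add(-9, Mul(Add(-262, Q), Add(116, Mul(2, Q)))) (Function('f')(Q) = Add(-9, Mul(Add(Q, Add(Q, Mul(-1, -116))), Add(Q, -262))) = Add(-9, Mul(Add(Q, Add(Q, 116)), Add(-262, Q))) = Add(-9, Mul(Add(Q, Add(116, Q)), Add(-262, Q))) = Add(-9, Mul(Add(116, Mul(2, Q)), Add(-262, Q))) = Add(-9, Mul(Add(-262, Q), Add(116, Mul(2, Q)))))
Mul(Function('f')(Add(Add(-67, -48), Mul(-3, Add(2, 4)))), 14) = Mul(Add(-30401, Mul(-408, Add(Add(-67, -48), Mul(-3, Add(2, 4)))), Mul(2, Pow(Add(Add(-67, -48), Mul(-3, Add(2, 4))), 2))), 14) = Mul(Add(-30401, Mul(-408, Add(-115, Mul(-3, 6))), Mul(2, Pow(Add(-115, Mul(-3, 6)), 2))), 14) = Mul(Add(-30401, Mul(-408, Add(-115, -18)), Mul(2, Pow(Add(-115, -18), 2))), 14) = Mul(Add(-30401, Mul(-408, -133), Mul(2, Pow(-133, 2))), 14) = Mul(Add(-30401, 54264, Mul(2, 17689)), 14) = Mul(Add(-30401, 54264, 35378), 14) = Mul(59241, 14) = 829374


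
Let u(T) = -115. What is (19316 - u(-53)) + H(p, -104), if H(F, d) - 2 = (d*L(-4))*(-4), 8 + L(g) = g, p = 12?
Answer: 14441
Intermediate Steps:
L(g) = -8 + g
H(F, d) = 2 + 48*d (H(F, d) = 2 + (d*(-8 - 4))*(-4) = 2 + (d*(-12))*(-4) = 2 - 12*d*(-4) = 2 + 48*d)
(19316 - u(-53)) + H(p, -104) = (19316 - 1*(-115)) + (2 + 48*(-104)) = (19316 + 115) + (2 - 4992) = 19431 - 4990 = 14441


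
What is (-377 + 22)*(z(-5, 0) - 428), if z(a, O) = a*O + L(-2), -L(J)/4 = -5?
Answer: 144840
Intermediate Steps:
L(J) = 20 (L(J) = -4*(-5) = 20)
z(a, O) = 20 + O*a (z(a, O) = a*O + 20 = O*a + 20 = 20 + O*a)
(-377 + 22)*(z(-5, 0) - 428) = (-377 + 22)*((20 + 0*(-5)) - 428) = -355*((20 + 0) - 428) = -355*(20 - 428) = -355*(-408) = 144840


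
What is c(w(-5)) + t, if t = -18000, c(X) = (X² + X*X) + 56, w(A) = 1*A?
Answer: -17894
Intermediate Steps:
w(A) = A
c(X) = 56 + 2*X² (c(X) = (X² + X²) + 56 = 2*X² + 56 = 56 + 2*X²)
c(w(-5)) + t = (56 + 2*(-5)²) - 18000 = (56 + 2*25) - 18000 = (56 + 50) - 18000 = 106 - 18000 = -17894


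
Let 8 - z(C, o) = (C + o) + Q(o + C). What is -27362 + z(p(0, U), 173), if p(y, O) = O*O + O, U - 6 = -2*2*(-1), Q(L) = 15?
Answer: -27652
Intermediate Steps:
U = 10 (U = 6 - 2*2*(-1) = 6 - 4*(-1) = 6 + 4 = 10)
p(y, O) = O + O² (p(y, O) = O² + O = O + O²)
z(C, o) = -7 - C - o (z(C, o) = 8 - ((C + o) + 15) = 8 - (15 + C + o) = 8 + (-15 - C - o) = -7 - C - o)
-27362 + z(p(0, U), 173) = -27362 + (-7 - 10*(1 + 10) - 1*173) = -27362 + (-7 - 10*11 - 173) = -27362 + (-7 - 1*110 - 173) = -27362 + (-7 - 110 - 173) = -27362 - 290 = -27652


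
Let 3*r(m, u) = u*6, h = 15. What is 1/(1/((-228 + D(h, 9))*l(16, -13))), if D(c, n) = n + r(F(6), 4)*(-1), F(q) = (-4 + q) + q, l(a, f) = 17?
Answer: -3859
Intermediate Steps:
F(q) = -4 + 2*q
r(m, u) = 2*u (r(m, u) = (u*6)/3 = (6*u)/3 = 2*u)
D(c, n) = -8 + n (D(c, n) = n + (2*4)*(-1) = n + 8*(-1) = n - 8 = -8 + n)
1/(1/((-228 + D(h, 9))*l(16, -13))) = 1/(1/((-228 + (-8 + 9))*17)) = 1/(1/((-228 + 1)*17)) = 1/(1/(-227*17)) = 1/(1/(-3859)) = 1/(-1/3859) = -3859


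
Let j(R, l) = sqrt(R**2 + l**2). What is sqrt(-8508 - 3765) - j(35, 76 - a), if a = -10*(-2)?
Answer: -7*sqrt(89) + I*sqrt(12273) ≈ -66.038 + 110.78*I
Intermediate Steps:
a = 20
sqrt(-8508 - 3765) - j(35, 76 - a) = sqrt(-8508 - 3765) - sqrt(35**2 + (76 - 1*20)**2) = sqrt(-12273) - sqrt(1225 + (76 - 20)**2) = I*sqrt(12273) - sqrt(1225 + 56**2) = I*sqrt(12273) - sqrt(1225 + 3136) = I*sqrt(12273) - sqrt(4361) = I*sqrt(12273) - 7*sqrt(89) = -7*sqrt(89) + I*sqrt(12273)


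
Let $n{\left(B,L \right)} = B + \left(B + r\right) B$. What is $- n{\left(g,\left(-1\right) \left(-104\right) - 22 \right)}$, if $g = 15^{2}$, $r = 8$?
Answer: $-52650$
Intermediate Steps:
$g = 225$
$n{\left(B,L \right)} = B + B \left(8 + B\right)$ ($n{\left(B,L \right)} = B + \left(B + 8\right) B = B + \left(8 + B\right) B = B + B \left(8 + B\right)$)
$- n{\left(g,\left(-1\right) \left(-104\right) - 22 \right)} = - 225 \left(9 + 225\right) = - 225 \cdot 234 = \left(-1\right) 52650 = -52650$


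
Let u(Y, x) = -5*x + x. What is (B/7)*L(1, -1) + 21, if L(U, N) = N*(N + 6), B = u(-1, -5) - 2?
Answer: 57/7 ≈ 8.1429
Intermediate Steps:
u(Y, x) = -4*x
B = 18 (B = -4*(-5) - 2 = 20 - 2 = 18)
L(U, N) = N*(6 + N)
(B/7)*L(1, -1) + 21 = (18/7)*(-(6 - 1)) + 21 = ((⅐)*18)*(-1*5) + 21 = (18/7)*(-5) + 21 = -90/7 + 21 = 57/7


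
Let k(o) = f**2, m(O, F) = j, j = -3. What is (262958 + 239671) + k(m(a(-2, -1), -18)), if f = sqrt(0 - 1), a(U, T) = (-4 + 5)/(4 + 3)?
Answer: 502628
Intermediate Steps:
a(U, T) = 1/7
m(O, F) = -3
f = I (f = sqrt(-1) = I ≈ 1.0*I)
k(o) = -1 (k(o) = I**2 = -1)
(262958 + 239671) + k(m(a(-2, -1), -18)) = (262958 + 239671) - 1 = 502629 - 1 = 502628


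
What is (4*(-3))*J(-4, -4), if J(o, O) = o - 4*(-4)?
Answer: -144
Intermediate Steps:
J(o, O) = 16 + o (J(o, O) = o + 16 = 16 + o)
(4*(-3))*J(-4, -4) = (4*(-3))*(16 - 4) = -12*12 = -144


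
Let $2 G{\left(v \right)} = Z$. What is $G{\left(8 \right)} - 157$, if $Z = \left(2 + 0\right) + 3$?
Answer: $- \frac{309}{2} \approx -154.5$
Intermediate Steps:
$Z = 5$ ($Z = 2 + 3 = 5$)
$G{\left(v \right)} = \frac{5}{2}$ ($G{\left(v \right)} = \frac{1}{2} \cdot 5 = \frac{5}{2}$)
$G{\left(8 \right)} - 157 = \frac{5}{2} - 157 = - \frac{309}{2}$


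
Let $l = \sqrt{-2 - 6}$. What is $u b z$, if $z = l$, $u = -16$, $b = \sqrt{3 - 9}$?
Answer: $64 \sqrt{3} \approx 110.85$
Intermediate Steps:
$b = i \sqrt{6}$ ($b = \sqrt{-6} = i \sqrt{6} \approx 2.4495 i$)
$l = 2 i \sqrt{2}$ ($l = \sqrt{-8} = 2 i \sqrt{2} \approx 2.8284 i$)
$z = 2 i \sqrt{2} \approx 2.8284 i$
$u b z = - 16 i \sqrt{6} \cdot 2 i \sqrt{2} = 64 \sqrt{3}$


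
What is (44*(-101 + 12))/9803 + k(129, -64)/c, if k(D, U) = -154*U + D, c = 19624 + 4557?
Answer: 3190159/237046343 ≈ 0.013458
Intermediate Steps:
c = 24181
k(D, U) = D - 154*U
(44*(-101 + 12))/9803 + k(129, -64)/c = (44*(-101 + 12))/9803 + (129 - 154*(-64))/24181 = (44*(-89))*(1/9803) + (129 + 9856)*(1/24181) = -3916*1/9803 + 9985*(1/24181) = -3916/9803 + 9985/24181 = 3190159/237046343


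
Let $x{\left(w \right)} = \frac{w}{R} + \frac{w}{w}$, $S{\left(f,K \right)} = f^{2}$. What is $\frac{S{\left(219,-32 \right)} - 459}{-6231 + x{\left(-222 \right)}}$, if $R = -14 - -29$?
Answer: $- \frac{39585}{5204} \approx -7.6067$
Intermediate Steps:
$R = 15$ ($R = -14 + 29 = 15$)
$x{\left(w \right)} = 1 + \frac{w}{15}$ ($x{\left(w \right)} = \frac{w}{15} + \frac{w}{w} = w \frac{1}{15} + 1 = \frac{w}{15} + 1 = 1 + \frac{w}{15}$)
$\frac{S{\left(219,-32 \right)} - 459}{-6231 + x{\left(-222 \right)}} = \frac{219^{2} - 459}{-6231 + \left(1 + \frac{1}{15} \left(-222\right)\right)} = \frac{47961 - 459}{-6231 + \left(1 - \frac{74}{5}\right)} = \frac{47502}{-6231 - \frac{69}{5}} = \frac{47502}{- \frac{31224}{5}} = 47502 \left(- \frac{5}{31224}\right) = - \frac{39585}{5204}$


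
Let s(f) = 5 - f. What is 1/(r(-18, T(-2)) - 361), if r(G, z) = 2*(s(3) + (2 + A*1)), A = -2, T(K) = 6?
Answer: -1/357 ≈ -0.0028011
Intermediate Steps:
r(G, z) = 4 (r(G, z) = 2*((5 - 1*3) + (2 - 2*1)) = 2*((5 - 3) + (2 - 2)) = 2*(2 + 0) = 2*2 = 4)
1/(r(-18, T(-2)) - 361) = 1/(4 - 361) = 1/(-357) = -1/357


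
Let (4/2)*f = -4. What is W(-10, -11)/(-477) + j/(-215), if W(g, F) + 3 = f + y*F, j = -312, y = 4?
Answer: 159359/102555 ≈ 1.5539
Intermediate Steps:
f = -2 (f = (1/2)*(-4) = -2)
W(g, F) = -5 + 4*F (W(g, F) = -3 + (-2 + 4*F) = -5 + 4*F)
W(-10, -11)/(-477) + j/(-215) = (-5 + 4*(-11))/(-477) - 312/(-215) = (-5 - 44)*(-1/477) - 312*(-1/215) = -49*(-1/477) + 312/215 = 49/477 + 312/215 = 159359/102555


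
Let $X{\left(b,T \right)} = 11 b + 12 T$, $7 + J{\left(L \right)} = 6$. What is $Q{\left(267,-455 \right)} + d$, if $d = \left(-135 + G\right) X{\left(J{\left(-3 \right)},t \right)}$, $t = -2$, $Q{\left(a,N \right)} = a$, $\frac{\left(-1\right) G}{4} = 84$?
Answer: $16752$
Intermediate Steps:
$G = -336$ ($G = \left(-4\right) 84 = -336$)
$J{\left(L \right)} = -1$ ($J{\left(L \right)} = -7 + 6 = -1$)
$d = 16485$ ($d = \left(-135 - 336\right) \left(11 \left(-1\right) + 12 \left(-2\right)\right) = - 471 \left(-11 - 24\right) = \left(-471\right) \left(-35\right) = 16485$)
$Q{\left(267,-455 \right)} + d = 267 + 16485 = 16752$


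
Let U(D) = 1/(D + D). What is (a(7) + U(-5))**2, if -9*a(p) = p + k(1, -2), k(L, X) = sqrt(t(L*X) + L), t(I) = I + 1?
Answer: 6241/8100 ≈ 0.77049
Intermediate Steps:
t(I) = 1 + I
k(L, X) = sqrt(1 + L + L*X) (k(L, X) = sqrt((1 + L*X) + L) = sqrt(1 + L + L*X))
U(D) = 1/(2*D)
a(p) = -p/9 (a(p) = -(p + sqrt(1 + 1 + 1*(-2)))/9 = -(p + sqrt(1 + 1 - 2))/9 = -(p + sqrt(0))/9 = -(p + 0)/9 = -p/9)
(a(7) + U(-5))**2 = (-1/9*7 + (1/2)/(-5))**2 = (-7/9 + (1/2)*(-1/5))**2 = (-7/9 - 1/10)**2 = (-79/90)**2 = 6241/8100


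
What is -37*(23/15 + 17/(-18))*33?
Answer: -21571/30 ≈ -719.03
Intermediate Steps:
-37*(23/15 + 17/(-18))*33 = -37*(23*(1/15) + 17*(-1/18))*33 = -37*(23/15 - 17/18)*33 = -37*53/90*33 = -1961/90*33 = -21571/30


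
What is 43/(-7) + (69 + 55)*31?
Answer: 26865/7 ≈ 3837.9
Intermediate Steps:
43/(-7) + (69 + 55)*31 = 43*(-⅐) + 124*31 = -43/7 + 3844 = 26865/7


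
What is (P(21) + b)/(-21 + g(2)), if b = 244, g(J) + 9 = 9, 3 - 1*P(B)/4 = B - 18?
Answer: -244/21 ≈ -11.619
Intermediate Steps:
P(B) = 84 - 4*B (P(B) = 12 - 4*(B - 18) = 12 - 4*(-18 + B) = 12 + (72 - 4*B) = 84 - 4*B)
g(J) = 0 (g(J) = -9 + 9 = 0)
(P(21) + b)/(-21 + g(2)) = ((84 - 4*21) + 244)/(-21 + 0) = ((84 - 84) + 244)/(-21) = (0 + 244)*(-1/21) = 244*(-1/21) = -244/21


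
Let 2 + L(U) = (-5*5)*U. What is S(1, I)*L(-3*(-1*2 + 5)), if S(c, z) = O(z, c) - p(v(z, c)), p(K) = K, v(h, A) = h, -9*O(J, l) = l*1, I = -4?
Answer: 7805/9 ≈ 867.22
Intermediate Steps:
O(J, l) = -l/9
S(c, z) = -z - c/9 (S(c, z) = -c/9 - z = -z - c/9)
L(U) = -2 - 25*U (L(U) = -2 + (-5*5)*U = -2 - 25*U)
S(1, I)*L(-3*(-1*2 + 5)) = (-1*(-4) - 1/9*1)*(-2 - (-75)*(-1*2 + 5)) = (4 - 1/9)*(-2 - (-75)*(-2 + 5)) = 35*(-2 - (-75)*3)/9 = 35*(-2 - 25*(-9))/9 = 35*(-2 + 225)/9 = (35/9)*223 = 7805/9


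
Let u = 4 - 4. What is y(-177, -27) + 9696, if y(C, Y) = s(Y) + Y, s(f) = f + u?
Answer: 9642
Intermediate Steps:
u = 0
s(f) = f (s(f) = f + 0 = f)
y(C, Y) = 2*Y (y(C, Y) = Y + Y = 2*Y)
y(-177, -27) + 9696 = 2*(-27) + 9696 = -54 + 9696 = 9642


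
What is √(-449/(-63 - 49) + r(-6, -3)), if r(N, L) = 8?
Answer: √9415/28 ≈ 3.4654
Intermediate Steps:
√(-449/(-63 - 49) + r(-6, -3)) = √(-449/(-63 - 49) + 8) = √(-449/(-112) + 8) = √(-449*(-1/112) + 8) = √(449/112 + 8) = √(1345/112) = √9415/28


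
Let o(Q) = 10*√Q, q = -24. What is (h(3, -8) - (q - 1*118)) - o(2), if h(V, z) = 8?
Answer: 150 - 10*√2 ≈ 135.86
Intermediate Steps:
(h(3, -8) - (q - 1*118)) - o(2) = (8 - (-24 - 1*118)) - 10*√2 = (8 - (-24 - 118)) - 10*√2 = (8 - 1*(-142)) - 10*√2 = (8 + 142) - 10*√2 = 150 - 10*√2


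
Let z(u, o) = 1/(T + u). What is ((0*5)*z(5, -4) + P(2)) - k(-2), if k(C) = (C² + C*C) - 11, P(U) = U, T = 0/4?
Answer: 5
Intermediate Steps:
T = 0 (T = 0*(¼) = 0)
z(u, o) = 1/u (z(u, o) = 1/(0 + u) = 1/u)
k(C) = -11 + 2*C² (k(C) = (C² + C²) - 11 = 2*C² - 11 = -11 + 2*C²)
((0*5)*z(5, -4) + P(2)) - k(-2) = ((0*5)/5 + 2) - (-11 + 2*(-2)²) = (0*(⅕) + 2) - (-11 + 2*4) = (0 + 2) - (-11 + 8) = 2 - 1*(-3) = 2 + 3 = 5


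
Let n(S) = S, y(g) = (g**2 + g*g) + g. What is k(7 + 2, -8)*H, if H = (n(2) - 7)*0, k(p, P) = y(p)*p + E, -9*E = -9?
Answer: 0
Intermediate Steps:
y(g) = g + 2*g**2 (y(g) = (g**2 + g**2) + g = 2*g**2 + g = g + 2*g**2)
E = 1 (E = -1/9*(-9) = 1)
k(p, P) = 1 + p**2*(1 + 2*p) (k(p, P) = (p*(1 + 2*p))*p + 1 = p**2*(1 + 2*p) + 1 = 1 + p**2*(1 + 2*p))
H = 0 (H = (2 - 7)*0 = -5*0 = 0)
k(7 + 2, -8)*H = (1 + (7 + 2)**2*(1 + 2*(7 + 2)))*0 = (1 + 9**2*(1 + 2*9))*0 = (1 + 81*(1 + 18))*0 = (1 + 81*19)*0 = (1 + 1539)*0 = 1540*0 = 0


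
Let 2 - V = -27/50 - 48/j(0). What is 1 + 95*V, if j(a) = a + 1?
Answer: 48023/10 ≈ 4802.3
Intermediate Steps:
j(a) = 1 + a
V = 2527/50 (V = 2 - (-27/50 - 48/(1 + 0)) = 2 - (-27*1/50 - 48/1) = 2 - (-27/50 - 48*1) = 2 - (-27/50 - 48) = 2 - 1*(-2427/50) = 2 + 2427/50 = 2527/50 ≈ 50.540)
1 + 95*V = 1 + 95*(2527/50) = 1 + 48013/10 = 48023/10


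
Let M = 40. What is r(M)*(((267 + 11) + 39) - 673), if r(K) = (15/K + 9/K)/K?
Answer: -267/50 ≈ -5.3400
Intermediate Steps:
r(K) = 24/K² (r(K) = (24/K)/K = 24/K²)
r(M)*(((267 + 11) + 39) - 673) = (24/40²)*(((267 + 11) + 39) - 673) = (24*(1/1600))*((278 + 39) - 673) = 3*(317 - 673)/200 = (3/200)*(-356) = -267/50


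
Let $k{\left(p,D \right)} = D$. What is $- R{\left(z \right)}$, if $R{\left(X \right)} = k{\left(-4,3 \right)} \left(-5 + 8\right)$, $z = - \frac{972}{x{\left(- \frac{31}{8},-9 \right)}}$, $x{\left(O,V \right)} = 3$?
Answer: $-9$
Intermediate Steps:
$z = -324$ ($z = - \frac{972}{3} = \left(-972\right) \frac{1}{3} = -324$)
$R{\left(X \right)} = 9$ ($R{\left(X \right)} = 3 \left(-5 + 8\right) = 3 \cdot 3 = 9$)
$- R{\left(z \right)} = \left(-1\right) 9 = -9$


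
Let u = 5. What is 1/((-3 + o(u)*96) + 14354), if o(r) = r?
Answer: 1/14831 ≈ 6.7426e-5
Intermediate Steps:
1/((-3 + o(u)*96) + 14354) = 1/((-3 + 5*96) + 14354) = 1/((-3 + 480) + 14354) = 1/(477 + 14354) = 1/14831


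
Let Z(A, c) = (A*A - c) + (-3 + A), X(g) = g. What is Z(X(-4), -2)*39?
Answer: 429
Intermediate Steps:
Z(A, c) = -3 + A + A² - c (Z(A, c) = (A² - c) + (-3 + A) = -3 + A + A² - c)
Z(X(-4), -2)*39 = (-3 - 4 + (-4)² - 1*(-2))*39 = (-3 - 4 + 16 + 2)*39 = 11*39 = 429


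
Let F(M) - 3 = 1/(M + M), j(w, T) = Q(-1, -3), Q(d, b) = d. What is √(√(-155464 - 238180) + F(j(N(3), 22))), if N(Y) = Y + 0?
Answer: √(10 + 8*I*√98411)/2 ≈ 17.747 + 17.676*I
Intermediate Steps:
N(Y) = Y
j(w, T) = -1
F(M) = 3 + 1/(2*M) (F(M) = 3 + 1/(M + M) = 3 + 1/(2*M))
√(√(-155464 - 238180) + F(j(N(3), 22))) = √(√(-155464 - 238180) + (3 + (½)/(-1))) = √(√(-393644) + (3 + (½)*(-1))) = √(2*I*√98411 + (3 - ½)) = √(2*I*√98411 + 5/2) = √(5/2 + 2*I*√98411)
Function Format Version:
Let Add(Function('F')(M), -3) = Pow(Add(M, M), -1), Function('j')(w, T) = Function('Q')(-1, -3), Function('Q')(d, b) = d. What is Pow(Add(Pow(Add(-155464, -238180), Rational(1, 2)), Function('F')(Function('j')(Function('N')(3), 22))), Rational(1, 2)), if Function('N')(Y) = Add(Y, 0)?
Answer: Mul(Rational(1, 2), Pow(Add(10, Mul(8, I, Pow(98411, Rational(1, 2)))), Rational(1, 2))) ≈ Add(17.747, Mul(17.676, I))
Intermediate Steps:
Function('N')(Y) = Y
Function('j')(w, T) = -1
Function('F')(M) = Add(3, Mul(Rational(1, 2), Pow(M, -1))) (Function('F')(M) = Add(3, Pow(Add(M, M), -1)) = Add(3, Pow(Mul(2, M), -1)) = Add(3, Mul(Rational(1, 2), Pow(M, -1))))
Pow(Add(Pow(Add(-155464, -238180), Rational(1, 2)), Function('F')(Function('j')(Function('N')(3), 22))), Rational(1, 2)) = Pow(Add(Pow(Add(-155464, -238180), Rational(1, 2)), Add(3, Mul(Rational(1, 2), Pow(-1, -1)))), Rational(1, 2)) = Pow(Add(Pow(-393644, Rational(1, 2)), Add(3, Mul(Rational(1, 2), -1))), Rational(1, 2)) = Pow(Add(Mul(2, I, Pow(98411, Rational(1, 2))), Add(3, Rational(-1, 2))), Rational(1, 2)) = Pow(Add(Mul(2, I, Pow(98411, Rational(1, 2))), Rational(5, 2)), Rational(1, 2)) = Pow(Add(Rational(5, 2), Mul(2, I, Pow(98411, Rational(1, 2)))), Rational(1, 2))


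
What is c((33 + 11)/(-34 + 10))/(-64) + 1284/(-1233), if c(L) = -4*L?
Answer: -15203/13152 ≈ -1.1559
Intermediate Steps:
c((33 + 11)/(-34 + 10))/(-64) + 1284/(-1233) = -4*(33 + 11)/(-34 + 10)/(-64) + 1284/(-1233) = -176/(-24)*(-1/64) + 1284*(-1/1233) = -176*(-1)/24*(-1/64) - 428/411 = -4*(-11/6)*(-1/64) - 428/411 = (22/3)*(-1/64) - 428/411 = -11/96 - 428/411 = -15203/13152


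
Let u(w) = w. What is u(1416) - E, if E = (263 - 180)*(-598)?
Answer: 51050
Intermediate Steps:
E = -49634 (E = 83*(-598) = -49634)
u(1416) - E = 1416 - 1*(-49634) = 1416 + 49634 = 51050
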